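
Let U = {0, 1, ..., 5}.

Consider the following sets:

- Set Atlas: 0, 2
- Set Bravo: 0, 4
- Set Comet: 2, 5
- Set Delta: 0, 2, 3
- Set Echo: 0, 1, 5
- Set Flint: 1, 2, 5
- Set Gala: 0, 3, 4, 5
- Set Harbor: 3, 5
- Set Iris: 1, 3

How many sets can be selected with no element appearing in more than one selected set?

3

Bravo, Comet, Iris are pairwise disjoint (Bravo={0,4}; Comet={2,5}; Iris={1,3}).
Every remaining set overlaps one of these, and no 4 of the listed sets are pairwise disjoint, so 3 is the maximum.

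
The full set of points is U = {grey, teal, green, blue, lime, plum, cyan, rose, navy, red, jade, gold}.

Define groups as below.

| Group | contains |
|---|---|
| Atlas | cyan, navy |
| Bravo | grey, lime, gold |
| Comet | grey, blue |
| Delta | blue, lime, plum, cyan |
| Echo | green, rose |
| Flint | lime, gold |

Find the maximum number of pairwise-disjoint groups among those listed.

4

Atlas, Comet, Echo, Flint are pairwise disjoint (Atlas={cyan,navy}; Comet={grey,blue}; Echo={green,rose}; Flint={lime,gold}).
Every remaining group overlaps one of these, and no 5 of the listed groups are pairwise disjoint, so 4 is the maximum.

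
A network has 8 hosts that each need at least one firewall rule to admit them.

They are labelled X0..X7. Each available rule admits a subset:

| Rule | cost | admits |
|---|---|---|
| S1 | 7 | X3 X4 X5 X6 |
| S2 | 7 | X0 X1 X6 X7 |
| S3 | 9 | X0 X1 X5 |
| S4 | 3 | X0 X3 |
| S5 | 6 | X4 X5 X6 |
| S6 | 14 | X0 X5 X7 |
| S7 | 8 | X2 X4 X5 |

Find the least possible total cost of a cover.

S2, S4, S7 together cover every host (S2 ∪ S4 ∪ S7 = {X0, X1, X2, X3, X4, X5, X6, X7}); total cost 7 + 3 + 8 = 18.
The greedy pick S4, S5, S2, S7 costs 24; no covering selection beats 18.

18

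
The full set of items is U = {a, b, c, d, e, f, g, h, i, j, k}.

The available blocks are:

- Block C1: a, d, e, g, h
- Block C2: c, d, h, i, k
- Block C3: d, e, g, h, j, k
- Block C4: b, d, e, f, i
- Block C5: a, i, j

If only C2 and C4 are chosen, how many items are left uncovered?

Union of C2, C4 = {b, c, d, e, f, h, i, k}.
Not covered: a, g, j — 3 items.

3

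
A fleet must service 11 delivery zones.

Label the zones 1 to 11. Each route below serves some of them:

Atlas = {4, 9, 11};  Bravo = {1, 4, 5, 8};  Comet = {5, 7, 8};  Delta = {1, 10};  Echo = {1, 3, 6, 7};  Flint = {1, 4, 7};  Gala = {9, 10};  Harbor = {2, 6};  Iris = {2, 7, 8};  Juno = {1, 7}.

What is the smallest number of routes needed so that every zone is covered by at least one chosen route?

5

Take {Atlas, Comet, Echo, Gala, Harbor}. Their union is {1, 2, 3, 4, 5, 6, 7, 8, 9, 10, 11}, which is all 11 zones.
No 4 of the 10 routes cover everything (all 210 combinations miss at least one zone), so 5 is optimal.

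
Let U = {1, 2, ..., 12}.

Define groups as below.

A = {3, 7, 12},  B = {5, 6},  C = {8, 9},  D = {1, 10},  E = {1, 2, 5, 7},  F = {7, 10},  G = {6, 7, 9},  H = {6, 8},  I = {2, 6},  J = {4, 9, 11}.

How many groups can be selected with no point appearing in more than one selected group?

A, D, H, J are pairwise disjoint (A={3,7,12}; D={1,10}; H={6,8}; J={4,9,11}).
Every remaining group overlaps one of these, and no 5 of the listed groups are pairwise disjoint, so 4 is the maximum.

4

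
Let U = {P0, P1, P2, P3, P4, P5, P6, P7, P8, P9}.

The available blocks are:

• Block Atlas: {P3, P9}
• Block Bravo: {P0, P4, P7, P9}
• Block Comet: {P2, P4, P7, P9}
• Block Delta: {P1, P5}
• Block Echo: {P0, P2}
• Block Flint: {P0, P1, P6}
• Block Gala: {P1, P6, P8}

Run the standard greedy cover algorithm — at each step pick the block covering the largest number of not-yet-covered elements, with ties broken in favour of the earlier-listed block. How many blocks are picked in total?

5

Greedy: pick Bravo (covers 4 new) → pick Gala (covers 3 new) → pick Atlas (covers 1 new) → pick Comet (covers 1 new) → pick Delta (covers 1 new). Total picks: 5.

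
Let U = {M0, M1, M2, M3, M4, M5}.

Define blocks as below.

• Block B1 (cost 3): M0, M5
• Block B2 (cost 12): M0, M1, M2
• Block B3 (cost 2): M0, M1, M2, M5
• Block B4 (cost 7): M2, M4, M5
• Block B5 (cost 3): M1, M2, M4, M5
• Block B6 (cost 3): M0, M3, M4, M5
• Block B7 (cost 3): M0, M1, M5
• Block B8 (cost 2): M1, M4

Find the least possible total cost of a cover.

5

B3, B6 together cover every element (B3 ∪ B6 = {M0, M1, M2, M3, M4, M5}); total cost 2 + 3 = 5.
No covering selection has total cost below 5.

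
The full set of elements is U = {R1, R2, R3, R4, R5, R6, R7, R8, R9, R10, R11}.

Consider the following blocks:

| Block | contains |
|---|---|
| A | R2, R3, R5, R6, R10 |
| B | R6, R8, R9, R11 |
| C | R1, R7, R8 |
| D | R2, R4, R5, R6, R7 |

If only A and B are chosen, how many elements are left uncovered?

Union of A, B = {R2, R3, R5, R6, R8, R9, R10, R11}.
Not covered: R1, R4, R7 — 3 elements.

3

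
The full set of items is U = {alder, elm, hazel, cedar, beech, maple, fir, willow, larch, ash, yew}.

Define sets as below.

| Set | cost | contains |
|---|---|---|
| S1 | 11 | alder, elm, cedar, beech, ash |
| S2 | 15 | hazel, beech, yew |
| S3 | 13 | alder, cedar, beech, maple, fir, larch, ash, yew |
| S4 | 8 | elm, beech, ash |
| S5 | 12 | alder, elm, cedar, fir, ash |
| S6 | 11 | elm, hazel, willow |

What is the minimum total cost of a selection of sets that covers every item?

24

S3, S6 together cover every item (S3 ∪ S6 = {alder, elm, hazel, cedar, beech, maple, fir, willow, larch, ash, yew}); total cost 13 + 11 = 24.
No covering selection has total cost below 24.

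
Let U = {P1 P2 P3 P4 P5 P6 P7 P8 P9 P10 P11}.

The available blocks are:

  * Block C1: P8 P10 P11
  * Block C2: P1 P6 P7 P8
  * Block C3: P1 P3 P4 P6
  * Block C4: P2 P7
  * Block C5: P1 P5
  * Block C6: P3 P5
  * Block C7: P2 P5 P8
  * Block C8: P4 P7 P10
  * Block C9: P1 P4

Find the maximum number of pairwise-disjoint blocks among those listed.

4

C1, C4, C6, C9 are pairwise disjoint (C1={P8,P10,P11}; C4={P2,P7}; C6={P3,P5}; C9={P1,P4}).
Every remaining block overlaps one of these, and no 5 of the listed blocks are pairwise disjoint, so 4 is the maximum.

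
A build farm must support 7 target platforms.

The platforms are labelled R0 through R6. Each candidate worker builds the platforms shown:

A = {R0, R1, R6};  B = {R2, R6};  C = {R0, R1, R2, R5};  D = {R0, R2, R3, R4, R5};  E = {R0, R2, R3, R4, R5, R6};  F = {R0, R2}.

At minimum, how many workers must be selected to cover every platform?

2

Take {A, D}. Their union is {R0, R1, R2, R3, R4, R5, R6}, which is all 7 platforms.
No single worker has all 7 platforms (the largest, E, has 6), so 2 is optimal.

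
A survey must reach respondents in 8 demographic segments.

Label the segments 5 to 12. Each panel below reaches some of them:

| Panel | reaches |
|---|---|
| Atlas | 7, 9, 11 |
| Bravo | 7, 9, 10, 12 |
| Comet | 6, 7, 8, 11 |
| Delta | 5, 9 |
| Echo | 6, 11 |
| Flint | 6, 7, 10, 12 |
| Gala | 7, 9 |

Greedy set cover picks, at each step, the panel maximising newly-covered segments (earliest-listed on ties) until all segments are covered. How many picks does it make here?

Greedy: pick Bravo (covers 4 new) → pick Comet (covers 3 new) → pick Delta (covers 1 new). Total picks: 3.

3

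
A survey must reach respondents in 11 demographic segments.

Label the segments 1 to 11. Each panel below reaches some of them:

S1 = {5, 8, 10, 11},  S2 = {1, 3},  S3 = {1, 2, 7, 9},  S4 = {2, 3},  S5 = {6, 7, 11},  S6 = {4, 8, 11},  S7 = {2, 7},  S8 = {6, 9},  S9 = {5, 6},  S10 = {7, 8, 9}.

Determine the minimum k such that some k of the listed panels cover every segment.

5

S1 and S2 and S3 and S6 and S8 together: S1 ∪ S2 ∪ S3 ∪ S6 ∪ S8 = {1, 2, 3, 4, 5, 6, 7, 8, 9, 10, 11} — every segment is covered.
No 4 of the 10 panels cover everything (all 210 combinations miss at least one segment), so 5 is optimal.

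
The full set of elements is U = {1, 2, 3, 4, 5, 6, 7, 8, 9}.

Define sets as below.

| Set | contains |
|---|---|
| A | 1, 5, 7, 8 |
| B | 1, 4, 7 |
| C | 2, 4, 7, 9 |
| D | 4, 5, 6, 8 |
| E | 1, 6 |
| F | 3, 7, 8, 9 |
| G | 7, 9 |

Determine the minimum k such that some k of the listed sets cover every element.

A, C, E, and F cover everything between them: the union {1, 2, 3, 4, 5, 6, 7, 8, 9} is all of U.
No 3 of the 7 sets cover everything (all 35 combinations miss at least one element), so 4 is optimal.

4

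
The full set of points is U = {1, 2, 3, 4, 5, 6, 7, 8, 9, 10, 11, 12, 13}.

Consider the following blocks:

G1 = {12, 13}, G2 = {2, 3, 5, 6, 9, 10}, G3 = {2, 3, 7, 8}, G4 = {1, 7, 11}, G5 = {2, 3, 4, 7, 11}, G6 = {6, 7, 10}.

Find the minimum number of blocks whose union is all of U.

G1 and G2 and G3 and G4 and G5 together: G1 ∪ G2 ∪ G3 ∪ G4 ∪ G5 = {1, 2, 3, 4, 5, 6, 7, 8, 9, 10, 11, 12, 13} — every point is covered.
No 4 of the 6 blocks cover everything (all 15 combinations miss at least one point), so 5 is optimal.

5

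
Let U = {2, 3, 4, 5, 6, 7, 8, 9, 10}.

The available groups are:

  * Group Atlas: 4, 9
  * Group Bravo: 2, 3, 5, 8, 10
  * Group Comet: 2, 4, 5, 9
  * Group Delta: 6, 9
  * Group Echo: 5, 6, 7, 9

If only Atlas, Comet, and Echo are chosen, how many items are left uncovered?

3

Union of Atlas, Comet, Echo = {2, 4, 5, 6, 7, 9}.
Not covered: 3, 8, 10 — 3 items.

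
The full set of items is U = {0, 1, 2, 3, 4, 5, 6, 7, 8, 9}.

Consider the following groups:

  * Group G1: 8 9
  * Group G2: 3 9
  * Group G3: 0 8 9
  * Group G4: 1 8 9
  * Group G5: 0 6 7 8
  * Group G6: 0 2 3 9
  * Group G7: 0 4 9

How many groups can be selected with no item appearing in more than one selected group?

2

G2, G5 are pairwise disjoint (G2={3,9}; G5={0,6,7,8}).
Every remaining group overlaps one of these, and no 3 of the listed groups are pairwise disjoint, so 2 is the maximum.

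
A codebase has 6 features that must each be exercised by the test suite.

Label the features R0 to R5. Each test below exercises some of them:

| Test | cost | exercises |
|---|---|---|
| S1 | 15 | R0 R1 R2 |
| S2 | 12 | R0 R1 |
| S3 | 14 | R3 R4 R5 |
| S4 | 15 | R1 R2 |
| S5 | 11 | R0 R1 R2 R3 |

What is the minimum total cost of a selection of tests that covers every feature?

S3, S5 together cover every feature (S3 ∪ S5 = {R0, R1, R2, R3, R4, R5}); total cost 14 + 11 = 25.
No covering selection has total cost below 25.

25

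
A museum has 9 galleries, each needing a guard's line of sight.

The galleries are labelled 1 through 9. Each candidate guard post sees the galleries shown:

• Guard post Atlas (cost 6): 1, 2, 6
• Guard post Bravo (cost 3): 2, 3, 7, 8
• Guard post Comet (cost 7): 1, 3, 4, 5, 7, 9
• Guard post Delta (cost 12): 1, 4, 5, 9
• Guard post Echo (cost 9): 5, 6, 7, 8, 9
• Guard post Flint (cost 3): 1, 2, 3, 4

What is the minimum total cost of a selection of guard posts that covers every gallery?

12

Echo, Flint together cover every gallery (Echo ∪ Flint = {1, 2, 3, 4, 5, 6, 7, 8, 9}); total cost 9 + 3 = 12.
The greedy pick Bravo, Flint, Echo costs 15; no covering selection beats 12.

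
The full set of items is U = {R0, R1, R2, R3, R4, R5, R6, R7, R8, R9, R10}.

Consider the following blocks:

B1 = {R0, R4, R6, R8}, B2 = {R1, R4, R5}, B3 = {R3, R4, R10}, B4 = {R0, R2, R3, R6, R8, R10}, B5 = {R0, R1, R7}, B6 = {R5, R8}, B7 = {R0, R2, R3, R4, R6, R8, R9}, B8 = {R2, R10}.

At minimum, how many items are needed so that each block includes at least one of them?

Take H = {R1, R8, R10}. Each listed block contains at least one of these, so H is a hitting set of size 3.
The blocks B5, B6, B8 are pairwise disjoint, so any hitting set needs a separate item for each — at least 3. Hence 3 is optimal.

3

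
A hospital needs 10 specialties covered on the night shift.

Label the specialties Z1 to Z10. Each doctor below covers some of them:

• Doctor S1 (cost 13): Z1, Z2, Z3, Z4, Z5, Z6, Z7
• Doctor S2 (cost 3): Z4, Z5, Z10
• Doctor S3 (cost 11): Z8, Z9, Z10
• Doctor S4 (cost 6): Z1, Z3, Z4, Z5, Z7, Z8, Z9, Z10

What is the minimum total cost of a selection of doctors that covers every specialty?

19

S1, S4 together cover every specialty (S1 ∪ S4 = {Z1, Z2, Z3, Z4, Z5, Z6, Z7, Z8, Z9, Z10}); total cost 13 + 6 = 19.
No covering selection has total cost below 19.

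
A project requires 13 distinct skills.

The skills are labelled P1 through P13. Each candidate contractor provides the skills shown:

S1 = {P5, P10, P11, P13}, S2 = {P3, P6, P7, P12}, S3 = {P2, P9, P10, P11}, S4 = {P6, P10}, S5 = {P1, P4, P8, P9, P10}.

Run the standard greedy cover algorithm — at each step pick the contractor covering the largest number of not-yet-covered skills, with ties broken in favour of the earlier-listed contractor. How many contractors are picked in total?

Greedy: pick S5 (covers 5 new) → pick S2 (covers 4 new) → pick S1 (covers 3 new) → pick S3 (covers 1 new). Total picks: 4.

4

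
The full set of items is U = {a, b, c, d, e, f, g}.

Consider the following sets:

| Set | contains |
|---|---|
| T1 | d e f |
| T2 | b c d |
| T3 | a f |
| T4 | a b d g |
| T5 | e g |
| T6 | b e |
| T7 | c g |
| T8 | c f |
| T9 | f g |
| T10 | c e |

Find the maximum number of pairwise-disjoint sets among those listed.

T3, T6, T7 are pairwise disjoint (T3={a,f}; T6={b,e}; T7={c,g}).
Every remaining set overlaps one of these, and no 4 of the listed sets are pairwise disjoint, so 3 is the maximum.

3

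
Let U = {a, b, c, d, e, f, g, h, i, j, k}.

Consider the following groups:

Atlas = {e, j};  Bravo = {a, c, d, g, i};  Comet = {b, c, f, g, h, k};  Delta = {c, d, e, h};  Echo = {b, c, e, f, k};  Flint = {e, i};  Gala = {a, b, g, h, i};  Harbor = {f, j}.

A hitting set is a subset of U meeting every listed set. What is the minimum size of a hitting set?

3

T = {e, f, i} meets every group (each contains at least one member of T), and |T| = 3.
No choice of 2 items meets every group, so 3 is the minimum.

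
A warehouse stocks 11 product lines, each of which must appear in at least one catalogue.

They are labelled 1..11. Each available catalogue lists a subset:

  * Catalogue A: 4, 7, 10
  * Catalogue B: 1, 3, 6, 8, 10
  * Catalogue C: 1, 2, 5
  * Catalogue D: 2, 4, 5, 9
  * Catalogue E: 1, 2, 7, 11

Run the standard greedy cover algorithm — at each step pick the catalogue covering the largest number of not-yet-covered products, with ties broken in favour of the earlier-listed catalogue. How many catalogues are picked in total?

Greedy: pick B (covers 5 new) → pick D (covers 4 new) → pick E (covers 2 new). Total picks: 3.

3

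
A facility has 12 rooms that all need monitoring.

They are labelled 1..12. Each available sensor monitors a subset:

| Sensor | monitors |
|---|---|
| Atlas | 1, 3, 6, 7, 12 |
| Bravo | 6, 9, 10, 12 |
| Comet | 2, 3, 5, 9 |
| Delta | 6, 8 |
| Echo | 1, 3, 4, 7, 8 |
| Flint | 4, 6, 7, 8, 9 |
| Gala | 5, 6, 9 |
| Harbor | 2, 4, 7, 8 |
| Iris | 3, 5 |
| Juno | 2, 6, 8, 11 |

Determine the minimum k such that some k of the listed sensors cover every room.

Take {Bravo, Echo, Iris, Juno}. Their union is {1, 2, 3, 4, 5, 6, 7, 8, 9, 10, 11, 12}, which is all 12 rooms.
No 3 of the 10 sensors cover everything (all 120 combinations miss at least one room), so 4 is optimal.

4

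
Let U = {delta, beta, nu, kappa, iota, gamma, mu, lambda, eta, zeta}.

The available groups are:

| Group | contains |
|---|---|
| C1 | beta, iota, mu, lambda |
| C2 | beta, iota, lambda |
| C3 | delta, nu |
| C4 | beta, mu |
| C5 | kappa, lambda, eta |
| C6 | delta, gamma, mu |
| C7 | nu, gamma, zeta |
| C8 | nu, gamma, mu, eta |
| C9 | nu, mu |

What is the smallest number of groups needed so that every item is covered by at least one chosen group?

4

C1, C3, C5, and C7 cover everything between them: the union {delta, beta, nu, kappa, iota, gamma, mu, lambda, eta, zeta} is all of U.
Only C5 contains kappa, so C5 is forced; the remaining 7 items need at least 3 more groups (each remaining group adds at most 3) — so at least 4 groups are needed, and 4 is optimal.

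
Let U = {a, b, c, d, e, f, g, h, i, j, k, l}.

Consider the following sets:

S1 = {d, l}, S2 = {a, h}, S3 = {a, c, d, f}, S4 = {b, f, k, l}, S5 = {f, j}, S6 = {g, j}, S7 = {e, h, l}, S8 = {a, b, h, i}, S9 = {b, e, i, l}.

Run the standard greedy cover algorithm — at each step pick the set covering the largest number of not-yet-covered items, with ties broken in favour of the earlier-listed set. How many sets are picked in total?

5

Greedy: pick S3 (covers 4 new) → pick S9 (covers 4 new) → pick S6 (covers 2 new) → pick S2 (covers 1 new) → pick S4 (covers 1 new). Total picks: 5.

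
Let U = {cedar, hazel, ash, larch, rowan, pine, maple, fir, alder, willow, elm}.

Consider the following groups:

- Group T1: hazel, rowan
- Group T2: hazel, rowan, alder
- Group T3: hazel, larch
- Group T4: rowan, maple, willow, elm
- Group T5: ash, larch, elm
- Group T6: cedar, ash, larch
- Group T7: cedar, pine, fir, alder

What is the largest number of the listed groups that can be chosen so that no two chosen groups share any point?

T1, T5, T7 are pairwise disjoint (T1={hazel,rowan}; T5={ash,larch,elm}; T7={cedar,pine,fir,alder}).
Every remaining group overlaps one of these, and no 4 of the listed groups are pairwise disjoint, so 3 is the maximum.

3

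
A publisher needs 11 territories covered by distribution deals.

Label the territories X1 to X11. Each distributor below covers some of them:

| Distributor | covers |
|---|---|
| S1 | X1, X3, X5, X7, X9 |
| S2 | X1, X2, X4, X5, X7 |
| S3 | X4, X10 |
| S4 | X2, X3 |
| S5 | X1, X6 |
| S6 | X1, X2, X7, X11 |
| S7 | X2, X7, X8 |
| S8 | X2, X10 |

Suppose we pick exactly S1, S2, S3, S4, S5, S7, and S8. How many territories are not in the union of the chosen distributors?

1

Union of S1, S2, S3, S4, S5, S7, S8 = {X1, X2, X3, X4, X5, X6, X7, X8, X9, X10}.
Not covered: X11 — 1 territory.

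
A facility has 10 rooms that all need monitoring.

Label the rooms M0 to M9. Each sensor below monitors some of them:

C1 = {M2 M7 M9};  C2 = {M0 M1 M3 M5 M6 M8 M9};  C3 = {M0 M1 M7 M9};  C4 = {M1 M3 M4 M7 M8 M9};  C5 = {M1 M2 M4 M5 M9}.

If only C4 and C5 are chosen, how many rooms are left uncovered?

2

Union of C4, C5 = {M1, M2, M3, M4, M5, M7, M8, M9}.
Not covered: M0, M6 — 2 rooms.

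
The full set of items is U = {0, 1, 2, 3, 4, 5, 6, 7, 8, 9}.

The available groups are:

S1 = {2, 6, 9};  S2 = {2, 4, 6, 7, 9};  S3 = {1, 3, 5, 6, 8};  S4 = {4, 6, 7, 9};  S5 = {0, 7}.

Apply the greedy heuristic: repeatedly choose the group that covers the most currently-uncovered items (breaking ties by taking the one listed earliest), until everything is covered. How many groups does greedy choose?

3

Greedy: pick S2 (covers 5 new) → pick S3 (covers 4 new) → pick S5 (covers 1 new). Total picks: 3.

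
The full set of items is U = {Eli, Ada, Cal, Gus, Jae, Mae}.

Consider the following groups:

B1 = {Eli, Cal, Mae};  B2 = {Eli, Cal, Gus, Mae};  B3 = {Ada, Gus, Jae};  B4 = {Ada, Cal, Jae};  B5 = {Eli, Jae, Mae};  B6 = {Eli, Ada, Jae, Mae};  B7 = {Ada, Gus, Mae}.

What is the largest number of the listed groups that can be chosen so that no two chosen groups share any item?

2

B1, B3 are pairwise disjoint (B1={Eli,Cal,Mae}; B3={Ada,Gus,Jae}).
Every remaining group overlaps one of these, and no 3 of the listed groups are pairwise disjoint, so 2 is the maximum.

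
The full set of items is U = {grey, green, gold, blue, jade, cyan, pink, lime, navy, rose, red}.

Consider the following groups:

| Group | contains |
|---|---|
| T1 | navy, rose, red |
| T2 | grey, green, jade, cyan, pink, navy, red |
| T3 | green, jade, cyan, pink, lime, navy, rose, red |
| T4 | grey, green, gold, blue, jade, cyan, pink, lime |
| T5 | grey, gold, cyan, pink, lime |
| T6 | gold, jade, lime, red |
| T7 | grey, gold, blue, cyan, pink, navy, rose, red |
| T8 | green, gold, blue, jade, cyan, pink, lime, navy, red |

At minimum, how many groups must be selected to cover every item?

2

T7 and T8 together: T7 ∪ T8 = {grey, green, gold, blue, jade, cyan, pink, lime, navy, rose, red} — every item is covered.
No single group has all 11 items (the largest, T8, has 9), so 2 is optimal.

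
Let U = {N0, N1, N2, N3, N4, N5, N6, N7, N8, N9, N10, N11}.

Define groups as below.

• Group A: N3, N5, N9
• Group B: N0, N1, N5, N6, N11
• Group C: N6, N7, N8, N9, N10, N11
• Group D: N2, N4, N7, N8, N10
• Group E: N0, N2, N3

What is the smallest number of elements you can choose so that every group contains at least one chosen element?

H = {N2, N5, N7} meets every group (each contains at least one member of H), and |H| = 3.
No choice of 2 elements meets every group, so 3 is the minimum.

3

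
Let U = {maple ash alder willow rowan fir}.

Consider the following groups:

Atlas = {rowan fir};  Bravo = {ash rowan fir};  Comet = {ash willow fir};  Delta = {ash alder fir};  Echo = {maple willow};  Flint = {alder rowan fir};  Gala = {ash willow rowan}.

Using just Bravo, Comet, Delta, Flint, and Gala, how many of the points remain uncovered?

Union of Bravo, Comet, Delta, Flint, Gala = {ash, alder, willow, rowan, fir}.
Not covered: maple — 1 point.

1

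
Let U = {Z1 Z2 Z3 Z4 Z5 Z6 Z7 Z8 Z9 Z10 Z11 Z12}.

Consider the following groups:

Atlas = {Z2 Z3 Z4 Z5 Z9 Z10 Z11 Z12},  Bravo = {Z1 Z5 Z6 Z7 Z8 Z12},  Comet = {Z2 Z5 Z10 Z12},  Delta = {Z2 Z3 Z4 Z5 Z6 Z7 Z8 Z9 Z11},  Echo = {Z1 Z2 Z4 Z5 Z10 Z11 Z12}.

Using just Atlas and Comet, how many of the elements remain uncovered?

4

Union of Atlas, Comet = {Z2, Z3, Z4, Z5, Z9, Z10, Z11, Z12}.
Not covered: Z1, Z6, Z7, Z8 — 4 elements.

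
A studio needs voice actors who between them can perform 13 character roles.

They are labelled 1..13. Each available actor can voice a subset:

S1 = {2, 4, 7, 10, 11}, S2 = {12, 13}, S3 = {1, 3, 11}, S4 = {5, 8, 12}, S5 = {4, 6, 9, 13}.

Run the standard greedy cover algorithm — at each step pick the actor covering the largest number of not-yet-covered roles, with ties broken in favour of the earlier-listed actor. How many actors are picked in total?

4

Greedy: pick S1 (covers 5 new) → pick S4 (covers 3 new) → pick S5 (covers 3 new) → pick S3 (covers 2 new). Total picks: 4.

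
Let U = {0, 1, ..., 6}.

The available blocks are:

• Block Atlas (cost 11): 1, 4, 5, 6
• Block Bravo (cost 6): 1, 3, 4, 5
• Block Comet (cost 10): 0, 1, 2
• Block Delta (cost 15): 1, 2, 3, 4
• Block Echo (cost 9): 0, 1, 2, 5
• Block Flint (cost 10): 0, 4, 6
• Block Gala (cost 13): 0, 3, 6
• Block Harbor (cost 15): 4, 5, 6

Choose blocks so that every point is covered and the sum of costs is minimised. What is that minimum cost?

Bravo, Echo, Flint together cover every point (Bravo ∪ Echo ∪ Flint = {0, 1, 2, 3, 4, 5, 6}); total cost 6 + 9 + 10 = 25.
No covering selection has total cost below 25.

25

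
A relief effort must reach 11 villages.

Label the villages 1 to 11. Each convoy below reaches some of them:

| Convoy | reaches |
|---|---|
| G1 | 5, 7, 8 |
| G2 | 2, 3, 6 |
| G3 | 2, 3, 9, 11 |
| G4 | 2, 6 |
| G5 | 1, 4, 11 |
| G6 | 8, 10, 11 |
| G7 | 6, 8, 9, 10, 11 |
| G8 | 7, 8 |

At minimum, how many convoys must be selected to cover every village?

4

Take {G1, G2, G5, G7}. Their union is {1, 2, 3, 4, 5, 6, 7, 8, 9, 10, 11}, which is all 11 villages.
No 3 of the 8 convoys cover everything (all 56 combinations miss at least one village), so 4 is optimal.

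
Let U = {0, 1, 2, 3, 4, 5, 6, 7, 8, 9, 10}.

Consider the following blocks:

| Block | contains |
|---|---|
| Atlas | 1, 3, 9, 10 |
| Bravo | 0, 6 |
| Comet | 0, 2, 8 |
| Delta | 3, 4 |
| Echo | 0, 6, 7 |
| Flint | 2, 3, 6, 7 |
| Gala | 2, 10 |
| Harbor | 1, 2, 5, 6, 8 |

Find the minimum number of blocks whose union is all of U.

4

Take {Atlas, Delta, Echo, Harbor}. Their union is {0, 1, 2, 3, 4, 5, 6, 7, 8, 9, 10}, which is all 11 elements.
No 3 of the 8 blocks cover everything (all 56 combinations miss at least one element), so 4 is optimal.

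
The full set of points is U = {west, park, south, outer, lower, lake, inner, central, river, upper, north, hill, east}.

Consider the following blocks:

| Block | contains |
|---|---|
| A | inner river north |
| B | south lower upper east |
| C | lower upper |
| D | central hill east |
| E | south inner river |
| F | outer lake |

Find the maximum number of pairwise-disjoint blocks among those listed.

4

A, C, D, F are pairwise disjoint (A={inner,river,north}; C={lower,upper}; D={central,hill,east}; F={outer,lake}).
Every remaining block overlaps one of these, and no 5 of the listed blocks are pairwise disjoint, so 4 is the maximum.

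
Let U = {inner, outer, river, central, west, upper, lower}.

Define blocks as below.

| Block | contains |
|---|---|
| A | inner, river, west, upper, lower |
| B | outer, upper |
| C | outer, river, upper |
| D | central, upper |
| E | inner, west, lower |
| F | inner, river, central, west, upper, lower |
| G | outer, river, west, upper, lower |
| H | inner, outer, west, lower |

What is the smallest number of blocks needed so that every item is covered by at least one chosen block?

B and F together: B ∪ F = {inner, outer, river, central, west, upper, lower} — every item is covered.
No single block has all 7 items (the largest, F, has 6), so 2 is optimal.

2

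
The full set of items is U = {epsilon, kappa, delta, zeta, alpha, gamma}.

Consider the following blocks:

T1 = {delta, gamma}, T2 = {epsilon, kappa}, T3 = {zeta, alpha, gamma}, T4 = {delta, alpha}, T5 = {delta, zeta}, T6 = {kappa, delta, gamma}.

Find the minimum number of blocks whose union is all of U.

T2 and T3 and T5 together: T2 ∪ T3 ∪ T5 = {epsilon, kappa, delta, zeta, alpha, gamma} — every item is covered.
Only T2 contains epsilon, so T2 is forced; the remaining 4 items need at least 2 more blocks (each remaining block adds at most 3) — so at least 3 blocks are needed, and 3 is optimal.

3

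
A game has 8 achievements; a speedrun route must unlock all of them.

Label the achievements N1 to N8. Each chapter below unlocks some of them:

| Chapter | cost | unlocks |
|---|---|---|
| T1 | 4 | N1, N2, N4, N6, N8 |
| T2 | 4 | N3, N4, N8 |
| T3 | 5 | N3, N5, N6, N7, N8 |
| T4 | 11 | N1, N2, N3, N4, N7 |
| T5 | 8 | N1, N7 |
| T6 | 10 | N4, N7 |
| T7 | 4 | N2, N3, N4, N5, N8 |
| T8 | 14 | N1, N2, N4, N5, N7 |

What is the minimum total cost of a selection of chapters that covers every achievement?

9

T1, T3 together cover every achievement (T1 ∪ T3 = {N1, N2, N3, N4, N5, N6, N7, N8}); total cost 4 + 5 = 9.
No covering selection has total cost below 9.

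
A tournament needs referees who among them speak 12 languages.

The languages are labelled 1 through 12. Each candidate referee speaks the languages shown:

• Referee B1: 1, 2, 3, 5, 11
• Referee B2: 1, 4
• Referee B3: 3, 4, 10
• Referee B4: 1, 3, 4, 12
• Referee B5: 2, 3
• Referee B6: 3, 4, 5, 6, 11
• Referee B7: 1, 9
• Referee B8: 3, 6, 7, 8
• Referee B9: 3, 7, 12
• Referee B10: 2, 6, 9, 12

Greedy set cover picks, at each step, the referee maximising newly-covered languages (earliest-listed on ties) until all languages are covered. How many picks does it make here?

Greedy: pick B1 (covers 5 new) → pick B8 (covers 3 new) → pick B3 (covers 2 new) → pick B10 (covers 2 new). Total picks: 4.

4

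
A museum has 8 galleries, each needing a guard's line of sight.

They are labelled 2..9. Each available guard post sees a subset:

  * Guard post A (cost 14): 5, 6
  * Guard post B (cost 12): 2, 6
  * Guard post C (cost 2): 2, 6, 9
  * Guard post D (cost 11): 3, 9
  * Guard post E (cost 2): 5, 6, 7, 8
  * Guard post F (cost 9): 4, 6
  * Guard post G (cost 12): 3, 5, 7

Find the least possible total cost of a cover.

24

C, D, E, F together cover every gallery (C ∪ D ∪ E ∪ F = {2, 3, 4, 5, 6, 7, 8, 9}); total cost 2 + 11 + 2 + 9 = 24.
No covering selection has total cost below 24.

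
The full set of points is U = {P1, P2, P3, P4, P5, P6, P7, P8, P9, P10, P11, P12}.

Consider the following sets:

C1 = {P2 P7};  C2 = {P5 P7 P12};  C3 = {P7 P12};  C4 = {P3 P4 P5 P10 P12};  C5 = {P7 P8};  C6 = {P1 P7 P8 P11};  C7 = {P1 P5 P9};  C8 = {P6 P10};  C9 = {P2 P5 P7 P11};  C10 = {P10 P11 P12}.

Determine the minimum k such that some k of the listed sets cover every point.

5

C1, C4, C6, C7, and C8 cover everything between them: the union {P1, P2, P3, P4, P5, P6, P7, P8, P9, P10, P11, P12} is all of U.
No 4 of the 10 sets cover everything (all 210 combinations miss at least one point), so 5 is optimal.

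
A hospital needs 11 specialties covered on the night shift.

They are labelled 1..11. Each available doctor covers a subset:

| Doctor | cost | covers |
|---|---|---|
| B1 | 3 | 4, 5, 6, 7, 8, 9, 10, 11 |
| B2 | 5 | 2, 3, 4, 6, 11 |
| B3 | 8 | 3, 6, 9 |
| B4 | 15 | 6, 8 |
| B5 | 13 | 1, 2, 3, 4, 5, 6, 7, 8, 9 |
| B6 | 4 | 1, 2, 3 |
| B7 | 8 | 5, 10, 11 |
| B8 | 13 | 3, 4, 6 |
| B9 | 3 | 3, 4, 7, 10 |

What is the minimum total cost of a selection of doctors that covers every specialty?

7

B1, B6 together cover every specialty (B1 ∪ B6 = {1, 2, 3, 4, 5, 6, 7, 8, 9, 10, 11}); total cost 3 + 4 = 7.
No covering selection has total cost below 7.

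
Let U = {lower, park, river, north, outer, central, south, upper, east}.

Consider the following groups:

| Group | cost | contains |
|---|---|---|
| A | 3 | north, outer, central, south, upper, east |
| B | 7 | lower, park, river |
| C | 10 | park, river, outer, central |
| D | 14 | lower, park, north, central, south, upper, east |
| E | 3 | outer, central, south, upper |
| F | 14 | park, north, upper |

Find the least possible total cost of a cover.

A, B together cover every element (A ∪ B = {lower, park, river, north, outer, central, south, upper, east}); total cost 3 + 7 = 10.
No covering selection has total cost below 10.

10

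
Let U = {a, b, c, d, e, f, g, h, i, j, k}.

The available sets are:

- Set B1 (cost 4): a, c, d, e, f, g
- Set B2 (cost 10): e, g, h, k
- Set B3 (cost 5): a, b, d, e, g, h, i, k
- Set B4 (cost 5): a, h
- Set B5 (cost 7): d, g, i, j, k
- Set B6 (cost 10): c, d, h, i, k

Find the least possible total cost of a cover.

B1, B3, B5 together cover every point (B1 ∪ B3 ∪ B5 = {a, b, c, d, e, f, g, h, i, j, k}); total cost 4 + 5 + 7 = 16.
No covering selection has total cost below 16.

16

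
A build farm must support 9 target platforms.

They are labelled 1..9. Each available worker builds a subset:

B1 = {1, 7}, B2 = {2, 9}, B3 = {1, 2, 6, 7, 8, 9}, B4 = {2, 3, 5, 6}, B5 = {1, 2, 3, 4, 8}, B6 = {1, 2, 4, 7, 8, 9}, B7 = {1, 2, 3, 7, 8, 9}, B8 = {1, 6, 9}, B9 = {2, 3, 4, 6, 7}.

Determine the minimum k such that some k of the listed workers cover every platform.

Take {B4, B6}. Their union is {1, 2, 3, 4, 5, 6, 7, 8, 9}, which is all 9 platforms.
No single worker has all 9 platforms (the largest, B3, has 6), so 2 is optimal.

2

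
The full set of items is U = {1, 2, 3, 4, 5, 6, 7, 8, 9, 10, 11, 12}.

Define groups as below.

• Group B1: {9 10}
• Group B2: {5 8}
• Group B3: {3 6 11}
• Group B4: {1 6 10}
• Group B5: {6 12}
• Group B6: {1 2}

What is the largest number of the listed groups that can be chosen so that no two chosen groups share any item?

4

B1, B2, B5, B6 are pairwise disjoint (B1={9,10}; B2={5,8}; B5={6,12}; B6={1,2}).
Every remaining group overlaps one of these, and no 5 of the listed groups are pairwise disjoint, so 4 is the maximum.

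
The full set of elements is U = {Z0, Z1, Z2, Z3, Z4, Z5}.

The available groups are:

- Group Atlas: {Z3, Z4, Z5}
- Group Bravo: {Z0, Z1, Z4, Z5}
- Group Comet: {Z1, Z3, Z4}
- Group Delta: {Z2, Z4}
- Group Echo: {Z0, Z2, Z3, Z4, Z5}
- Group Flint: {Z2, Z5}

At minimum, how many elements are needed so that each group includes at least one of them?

The 2 elements {Z2, Z4} hit every group.
The groups Comet, Flint are pairwise disjoint, so any hitting set needs a separate element for each — at least 2. Hence 2 is optimal.

2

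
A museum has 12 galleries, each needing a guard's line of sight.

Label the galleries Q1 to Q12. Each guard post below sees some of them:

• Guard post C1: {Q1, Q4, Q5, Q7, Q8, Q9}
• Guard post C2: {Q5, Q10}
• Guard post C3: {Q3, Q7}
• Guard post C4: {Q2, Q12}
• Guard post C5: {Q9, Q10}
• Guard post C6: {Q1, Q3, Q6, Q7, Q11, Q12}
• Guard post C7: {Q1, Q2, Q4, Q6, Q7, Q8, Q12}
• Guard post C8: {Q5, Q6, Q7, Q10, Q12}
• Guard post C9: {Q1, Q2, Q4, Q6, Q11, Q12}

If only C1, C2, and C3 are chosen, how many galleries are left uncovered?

4

Union of C1, C2, C3 = {Q1, Q3, Q4, Q5, Q7, Q8, Q9, Q10}.
Not covered: Q2, Q6, Q11, Q12 — 4 galleries.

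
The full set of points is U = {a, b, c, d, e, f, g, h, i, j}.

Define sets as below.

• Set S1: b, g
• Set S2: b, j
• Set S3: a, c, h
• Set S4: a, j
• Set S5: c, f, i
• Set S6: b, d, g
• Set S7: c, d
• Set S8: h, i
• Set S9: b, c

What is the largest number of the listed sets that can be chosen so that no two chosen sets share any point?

4

S1, S4, S7, S8 are pairwise disjoint (S1={b,g}; S4={a,j}; S7={c,d}; S8={h,i}).
Every remaining set overlaps one of these, and no 5 of the listed sets are pairwise disjoint, so 4 is the maximum.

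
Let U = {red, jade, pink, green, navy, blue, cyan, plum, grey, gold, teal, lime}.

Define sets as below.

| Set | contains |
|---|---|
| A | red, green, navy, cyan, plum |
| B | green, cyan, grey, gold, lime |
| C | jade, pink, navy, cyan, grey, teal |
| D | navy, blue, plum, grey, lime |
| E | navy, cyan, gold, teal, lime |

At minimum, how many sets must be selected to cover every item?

A, C, D, and E cover everything between them: the union {red, jade, pink, green, navy, blue, cyan, plum, grey, gold, teal, lime} is all of U.
No 3 of the 5 sets cover everything (all 10 combinations miss at least one item), so 4 is optimal.

4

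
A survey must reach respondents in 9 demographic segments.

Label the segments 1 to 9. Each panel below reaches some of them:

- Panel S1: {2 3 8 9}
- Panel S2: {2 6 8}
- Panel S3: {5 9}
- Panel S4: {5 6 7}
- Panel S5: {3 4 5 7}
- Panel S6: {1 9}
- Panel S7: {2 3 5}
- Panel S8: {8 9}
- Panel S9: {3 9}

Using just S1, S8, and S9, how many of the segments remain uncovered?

5

Union of S1, S8, S9 = {2, 3, 8, 9}.
Not covered: 1, 4, 5, 6, 7 — 5 segments.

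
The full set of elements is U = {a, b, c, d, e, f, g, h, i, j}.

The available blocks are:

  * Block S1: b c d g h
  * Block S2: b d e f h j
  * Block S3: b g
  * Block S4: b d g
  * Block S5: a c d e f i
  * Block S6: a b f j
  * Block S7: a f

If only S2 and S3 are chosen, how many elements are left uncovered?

3

Union of S2, S3 = {b, d, e, f, g, h, j}.
Not covered: a, c, i — 3 elements.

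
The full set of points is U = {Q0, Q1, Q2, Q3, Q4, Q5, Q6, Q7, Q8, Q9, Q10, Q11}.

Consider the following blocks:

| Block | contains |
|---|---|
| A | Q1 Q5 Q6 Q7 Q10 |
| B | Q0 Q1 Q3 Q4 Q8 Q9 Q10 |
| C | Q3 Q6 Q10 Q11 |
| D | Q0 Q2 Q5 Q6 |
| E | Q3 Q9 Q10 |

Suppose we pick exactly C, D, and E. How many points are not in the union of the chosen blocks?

Union of C, D, E = {Q0, Q2, Q3, Q5, Q6, Q9, Q10, Q11}.
Not covered: Q1, Q4, Q7, Q8 — 4 points.

4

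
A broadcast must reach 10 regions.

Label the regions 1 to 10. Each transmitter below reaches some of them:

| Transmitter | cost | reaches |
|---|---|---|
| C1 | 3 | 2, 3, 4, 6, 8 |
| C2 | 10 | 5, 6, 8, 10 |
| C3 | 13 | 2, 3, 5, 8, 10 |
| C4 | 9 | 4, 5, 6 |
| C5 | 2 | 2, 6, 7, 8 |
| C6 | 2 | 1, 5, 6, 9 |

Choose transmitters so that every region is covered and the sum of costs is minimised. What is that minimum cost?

17

C1, C2, C5, C6 together cover every region (C1 ∪ C2 ∪ C5 ∪ C6 = {1, 2, 3, 4, 5, 6, 7, 8, 9, 10}); total cost 3 + 10 + 2 + 2 = 17.
No covering selection has total cost below 17.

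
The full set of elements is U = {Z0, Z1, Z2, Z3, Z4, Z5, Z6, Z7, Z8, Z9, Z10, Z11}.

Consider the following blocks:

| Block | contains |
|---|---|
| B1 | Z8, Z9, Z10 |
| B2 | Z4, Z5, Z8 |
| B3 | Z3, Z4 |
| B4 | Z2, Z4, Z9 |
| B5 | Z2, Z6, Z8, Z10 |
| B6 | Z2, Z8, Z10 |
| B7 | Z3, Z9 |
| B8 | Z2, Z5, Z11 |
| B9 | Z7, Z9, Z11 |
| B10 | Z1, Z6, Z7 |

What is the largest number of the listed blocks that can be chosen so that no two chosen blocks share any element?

B1, B3, B8, B10 are pairwise disjoint (B1={Z8,Z9,Z10}; B3={Z3,Z4}; B8={Z2,Z5,Z11}; B10={Z1,Z6,Z7}).
Every remaining block overlaps one of these, and no 5 of the listed blocks are pairwise disjoint, so 4 is the maximum.

4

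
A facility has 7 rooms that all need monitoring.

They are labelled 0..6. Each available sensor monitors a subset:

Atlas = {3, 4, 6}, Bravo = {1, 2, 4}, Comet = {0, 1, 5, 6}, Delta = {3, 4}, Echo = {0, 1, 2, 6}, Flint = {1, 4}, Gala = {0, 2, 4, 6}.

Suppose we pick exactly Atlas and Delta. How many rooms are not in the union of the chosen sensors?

Union of Atlas, Delta = {3, 4, 6}.
Not covered: 0, 1, 2, 5 — 4 rooms.

4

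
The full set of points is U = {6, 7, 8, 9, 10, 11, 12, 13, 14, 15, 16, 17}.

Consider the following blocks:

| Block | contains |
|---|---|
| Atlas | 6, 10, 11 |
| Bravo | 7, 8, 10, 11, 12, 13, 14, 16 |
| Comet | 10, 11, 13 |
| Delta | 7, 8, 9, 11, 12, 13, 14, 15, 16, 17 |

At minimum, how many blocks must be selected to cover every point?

2

Take {Atlas, Delta}. Their union is {6, 7, 8, 9, 10, 11, 12, 13, 14, 15, 16, 17}, which is all 12 points.
No single block has all 12 points (the largest, Delta, has 10), so 2 is optimal.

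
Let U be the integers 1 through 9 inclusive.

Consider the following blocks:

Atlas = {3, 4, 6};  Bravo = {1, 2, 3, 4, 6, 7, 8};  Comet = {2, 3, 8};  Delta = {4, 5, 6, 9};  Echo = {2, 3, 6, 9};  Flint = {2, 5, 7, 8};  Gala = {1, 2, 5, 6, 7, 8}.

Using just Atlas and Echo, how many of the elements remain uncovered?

4

Union of Atlas, Echo = {2, 3, 4, 6, 9}.
Not covered: 1, 5, 7, 8 — 4 elements.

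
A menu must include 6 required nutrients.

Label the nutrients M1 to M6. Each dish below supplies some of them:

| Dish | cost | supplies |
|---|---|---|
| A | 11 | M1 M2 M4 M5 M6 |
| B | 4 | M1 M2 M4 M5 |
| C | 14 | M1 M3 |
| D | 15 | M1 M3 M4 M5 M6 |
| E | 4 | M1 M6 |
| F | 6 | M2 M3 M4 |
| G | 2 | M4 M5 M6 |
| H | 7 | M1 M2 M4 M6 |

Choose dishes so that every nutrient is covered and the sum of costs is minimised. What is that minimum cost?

E, F, G together cover every nutrient (E ∪ F ∪ G = {M1, M2, M3, M4, M5, M6}); total cost 4 + 6 + 2 = 12.
No covering selection has total cost below 12.

12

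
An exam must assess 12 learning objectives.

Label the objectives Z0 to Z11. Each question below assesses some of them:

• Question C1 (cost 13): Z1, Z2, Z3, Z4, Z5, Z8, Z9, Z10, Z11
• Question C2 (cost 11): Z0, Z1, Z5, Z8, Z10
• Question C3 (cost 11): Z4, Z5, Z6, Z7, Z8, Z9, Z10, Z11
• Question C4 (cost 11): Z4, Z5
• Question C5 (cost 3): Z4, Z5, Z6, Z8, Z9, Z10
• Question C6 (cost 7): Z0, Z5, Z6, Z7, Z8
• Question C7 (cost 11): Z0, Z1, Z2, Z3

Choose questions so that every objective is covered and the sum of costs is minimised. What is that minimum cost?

C1, C6 together cover every objective (C1 ∪ C6 = {Z0, Z1, Z2, Z3, Z4, Z5, Z6, Z7, Z8, Z9, Z10, Z11}); total cost 13 + 7 = 20.
The greedy pick C5, C7, C3 costs 25; no covering selection beats 20.

20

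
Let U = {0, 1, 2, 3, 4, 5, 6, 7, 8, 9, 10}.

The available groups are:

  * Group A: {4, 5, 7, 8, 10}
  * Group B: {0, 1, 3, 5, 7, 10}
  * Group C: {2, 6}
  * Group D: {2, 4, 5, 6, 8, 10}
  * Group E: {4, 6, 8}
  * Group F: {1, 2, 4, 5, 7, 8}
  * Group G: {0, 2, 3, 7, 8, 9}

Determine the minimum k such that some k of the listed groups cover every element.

3

B, D, and G cover everything between them: the union {0, 1, 2, 3, 4, 5, 6, 7, 8, 9, 10} is all of U.
Only G contains 9, so G is forced; the remaining 5 elements need at least 2 more groups (each remaining group adds at most 4) — so at least 3 groups are needed, and 3 is optimal.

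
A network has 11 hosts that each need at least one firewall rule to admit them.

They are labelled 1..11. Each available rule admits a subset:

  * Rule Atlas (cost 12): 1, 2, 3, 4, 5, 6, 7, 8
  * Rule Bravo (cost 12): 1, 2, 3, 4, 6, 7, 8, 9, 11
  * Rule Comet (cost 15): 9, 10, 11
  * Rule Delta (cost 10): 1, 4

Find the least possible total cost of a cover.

27

Atlas, Comet together cover every host (Atlas ∪ Comet = {1, 2, 3, 4, 5, 6, 7, 8, 9, 10, 11}); total cost 12 + 15 = 27.
The greedy pick Bravo, Atlas, Comet costs 39; no covering selection beats 27.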